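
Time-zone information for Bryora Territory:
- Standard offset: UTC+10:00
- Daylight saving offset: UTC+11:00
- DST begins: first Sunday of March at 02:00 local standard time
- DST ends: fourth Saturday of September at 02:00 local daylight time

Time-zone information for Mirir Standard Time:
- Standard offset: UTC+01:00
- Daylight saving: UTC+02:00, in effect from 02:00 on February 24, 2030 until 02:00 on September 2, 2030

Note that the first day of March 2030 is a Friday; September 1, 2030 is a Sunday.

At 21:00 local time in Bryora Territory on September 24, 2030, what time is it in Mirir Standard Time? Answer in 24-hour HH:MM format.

1 March 2030 is a Friday, so the first Sunday is March 3.
1 September 2030 is a Sunday, so the first Saturday is September 7 and the fourth is September 28.
September 24, 2030 falls between 3 March and 28 September, so daylight saving is in effect and Bryora Territory is at UTC+11:00.
21:00 Bryora Territory − 11h = 10:00 UTC.
At the standard offset (UTC+01:00), 10:00 UTC + 1h = 11:00 Mirir Standard Time standard time.
The standard-time date in Mirir Standard Time, September 24, 2030, is outside the daylight-saving period (24 February – 2 September), so Mirir Standard Time is on standard time, UTC+01:00.
10:00 UTC + 1h = 11:00 Mirir Standard Time.

11:00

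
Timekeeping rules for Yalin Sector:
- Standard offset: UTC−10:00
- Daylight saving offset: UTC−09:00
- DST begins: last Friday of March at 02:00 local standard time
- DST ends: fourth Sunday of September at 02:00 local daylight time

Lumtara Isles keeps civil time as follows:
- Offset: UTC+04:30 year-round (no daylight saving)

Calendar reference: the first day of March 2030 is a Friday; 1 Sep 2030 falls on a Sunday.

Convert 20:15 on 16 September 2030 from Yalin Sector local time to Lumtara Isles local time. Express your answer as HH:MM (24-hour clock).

1 March 2030 is a Friday, so Fridays fall on 1, 8, 15, 22, 29; the last is March 29.
1 September 2030 is a Sunday, so the first Sunday is September 1 and the fourth is September 22.
Daylight saving runs 29 March – 22 September; 16 September 2030 is inside that window, so Yalin Sector is at UTC−09:00.
20:15 Yalin Sector + 9h = 05:15 UTC (rolling into the next day, 17 September 2030).
Lumtara Isles stays on UTC+04:30 all year.
05:15 UTC + 4h30m = 09:45 Lumtara Isles.

09:45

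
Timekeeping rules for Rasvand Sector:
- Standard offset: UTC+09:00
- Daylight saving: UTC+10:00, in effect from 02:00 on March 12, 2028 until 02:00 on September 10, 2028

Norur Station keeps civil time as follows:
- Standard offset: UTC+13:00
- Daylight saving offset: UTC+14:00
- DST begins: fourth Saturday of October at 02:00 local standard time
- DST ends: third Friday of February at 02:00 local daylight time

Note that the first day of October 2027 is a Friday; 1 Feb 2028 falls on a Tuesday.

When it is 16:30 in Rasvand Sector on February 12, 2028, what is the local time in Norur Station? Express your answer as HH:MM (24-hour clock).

Daylight saving runs 12 March – 10 September; February 12, 2028 is outside that window, so Rasvand Sector is on standard time at UTC+09:00.
16:30 Rasvand Sector − 9h = 07:30 UTC.
1 October 2027 is a Friday, so the first Saturday is October 2 and the fourth is October 23.
1 February 2028 is a Tuesday, so the first Friday is February 4 and the third is February 18.
At the standard offset (UTC+13:00), 07:30 UTC + 13h = 20:30 Norur Station standard time.
Daylight saving runs 23 October 2027 – 18 February 2028; the standard-time date in Norur Station, February 12, 2028, is inside that window, so Norur Station is at UTC+14:00.
07:30 UTC + 14h = 21:30 Norur Station.

21:30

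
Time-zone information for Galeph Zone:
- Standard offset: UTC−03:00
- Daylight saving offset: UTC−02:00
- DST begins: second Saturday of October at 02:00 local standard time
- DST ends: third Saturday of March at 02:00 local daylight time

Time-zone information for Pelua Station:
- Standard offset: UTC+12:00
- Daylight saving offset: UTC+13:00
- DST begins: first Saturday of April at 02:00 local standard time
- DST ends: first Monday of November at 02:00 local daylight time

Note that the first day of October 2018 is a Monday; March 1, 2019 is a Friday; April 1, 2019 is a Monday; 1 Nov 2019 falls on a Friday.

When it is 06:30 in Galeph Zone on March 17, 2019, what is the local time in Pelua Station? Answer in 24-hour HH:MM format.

21:30

1 October 2018 is a Monday, so the first Saturday is October 6 and the second is October 13.
1 March 2019 is a Friday, so the first Saturday is March 2 and the third is March 16.
March 17, 2019 does not fall between 13 October 2018 and 16 March 2019, so daylight saving is not in effect and Galeph Zone is at UTC−03:00.
06:30 Galeph Zone + 3h = 09:30 UTC.
1 April 2019 is a Monday, so the first Saturday is April 6.
1 November 2019 is a Friday, so the first Monday is November 4.
At the standard offset (UTC+12:00), 09:30 UTC + 12h = 21:30 Pelua Station standard time.
The standard-time date in Pelua Station, March 17, 2019, is outside the daylight-saving period (6 April – 4 November), so Pelua Station is on standard time, UTC+12:00.
09:30 UTC + 12h = 21:30 Pelua Station.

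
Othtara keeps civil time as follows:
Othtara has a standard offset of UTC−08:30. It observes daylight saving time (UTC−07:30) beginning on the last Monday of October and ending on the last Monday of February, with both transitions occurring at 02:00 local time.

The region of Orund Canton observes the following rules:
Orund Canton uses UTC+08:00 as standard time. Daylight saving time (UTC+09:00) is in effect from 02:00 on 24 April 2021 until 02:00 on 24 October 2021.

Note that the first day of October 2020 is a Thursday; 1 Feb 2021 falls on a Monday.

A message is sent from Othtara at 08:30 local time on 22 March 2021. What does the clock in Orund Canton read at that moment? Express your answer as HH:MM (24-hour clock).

01:00

1 October 2020 is a Thursday, so Mondays fall on 5, 12, 19, 26; the last is October 26.
1 February 2021 is a Monday, so Mondays fall on 1, 8, 15, 22; the last is February 22.
22 March 2021 is outside the daylight-saving period (26 October 2020 – 22 February 2021), so Othtara is on standard time, UTC−08:30.
08:30 Othtara + 8h30m = 17:00 UTC.
At the standard offset (UTC+08:00), 17:00 UTC + 8h = 01:00 Orund Canton standard time (rolling into the next day, 23 March 2021).
The standard-time date in Orund Canton, 23 March 2021, is outside the daylight-saving period (24 April – 24 October), so Orund Canton is on standard time, UTC+08:00.
17:00 UTC + 8h = 01:00 Orund Canton (rolling into the next day, 23 March 2021).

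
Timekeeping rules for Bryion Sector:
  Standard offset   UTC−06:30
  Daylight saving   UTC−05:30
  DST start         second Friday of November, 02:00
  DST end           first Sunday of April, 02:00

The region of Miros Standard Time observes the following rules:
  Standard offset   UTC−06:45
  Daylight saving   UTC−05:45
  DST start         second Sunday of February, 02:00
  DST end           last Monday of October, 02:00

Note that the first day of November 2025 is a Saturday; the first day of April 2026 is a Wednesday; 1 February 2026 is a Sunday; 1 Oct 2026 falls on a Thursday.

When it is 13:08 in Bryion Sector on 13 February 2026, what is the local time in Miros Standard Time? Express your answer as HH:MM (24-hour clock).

1 November 2025 is a Saturday, so the first Friday is November 7 and the second is November 14.
1 April 2026 is a Wednesday, so the first Sunday is April 5.
13 February 2026 lies within the daylight-saving period (14 November 2025 – 5 April 2026), so Bryion Sector is on daylight time, UTC−05:30.
13:08 Bryion Sector + 5h30m = 18:38 UTC.
1 February 2026 is a Sunday, so the first Sunday is February 1 and the second is February 8.
1 October 2026 is a Thursday, so Mondays fall on 5, 12, 19, 26; the last is October 26.
At the standard offset (UTC−06:45), 18:38 UTC − 6h45m = 11:53 Miros Standard Time standard time.
The standard-time date in Miros Standard Time, 13 February 2026, lies within the daylight-saving period (8 February – 26 October), so Miros Standard Time is on daylight time, UTC−05:45.
18:38 UTC − 5h45m = 12:53 Miros Standard Time.

12:53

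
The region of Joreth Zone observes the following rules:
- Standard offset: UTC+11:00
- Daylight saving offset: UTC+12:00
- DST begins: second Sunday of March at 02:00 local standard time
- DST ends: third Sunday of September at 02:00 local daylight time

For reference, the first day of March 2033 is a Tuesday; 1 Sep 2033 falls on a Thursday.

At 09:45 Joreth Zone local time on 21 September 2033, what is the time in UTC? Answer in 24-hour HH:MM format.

22:45

1 March 2033 is a Tuesday, so the first Sunday is March 6 and the second is March 13.
1 September 2033 is a Thursday, so the first Sunday is September 4 and the third is September 18.
21 September 2033 does not fall between 13 March and 18 September, so daylight saving is not in effect and Joreth Zone is at UTC+11:00.
09:45 local − 11h = 22:45 UTC (rolling into the previous day, 20 September 2033).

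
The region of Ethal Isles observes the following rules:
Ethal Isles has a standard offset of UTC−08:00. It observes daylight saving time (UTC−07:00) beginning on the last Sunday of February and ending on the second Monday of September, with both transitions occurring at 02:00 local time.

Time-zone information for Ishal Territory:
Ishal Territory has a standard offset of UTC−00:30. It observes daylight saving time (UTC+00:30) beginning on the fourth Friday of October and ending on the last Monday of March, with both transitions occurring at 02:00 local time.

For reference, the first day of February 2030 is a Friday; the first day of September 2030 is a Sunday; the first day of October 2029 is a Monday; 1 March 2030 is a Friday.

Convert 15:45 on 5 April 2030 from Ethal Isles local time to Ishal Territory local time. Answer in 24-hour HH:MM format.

22:15

1 February 2030 is a Friday, so Sundays fall on 3, 10, 17, 24; the last is February 24.
1 September 2030 is a Sunday, so the first Monday is September 2 and the second is September 9.
5 April 2030 lies within the daylight-saving period (24 February – 9 September), so Ethal Isles is on daylight time, UTC−07:00.
15:45 Ethal Isles + 7h = 22:45 UTC.
1 October 2029 is a Monday, so the first Friday is October 5 and the fourth is October 26.
1 March 2030 is a Friday, so Mondays fall on 4, 11, 18, 25; the last is March 25.
At the standard offset (UTC−00:30), 22:45 UTC − 0h30m = 22:15 Ishal Territory standard time.
Daylight saving runs 26 October 2029 – 25 March 2030; the standard-time date in Ishal Territory, 5 April 2030, is outside that window, so Ishal Territory is on standard time at UTC−00:30.
22:45 UTC − 0h30m = 22:15 Ishal Territory.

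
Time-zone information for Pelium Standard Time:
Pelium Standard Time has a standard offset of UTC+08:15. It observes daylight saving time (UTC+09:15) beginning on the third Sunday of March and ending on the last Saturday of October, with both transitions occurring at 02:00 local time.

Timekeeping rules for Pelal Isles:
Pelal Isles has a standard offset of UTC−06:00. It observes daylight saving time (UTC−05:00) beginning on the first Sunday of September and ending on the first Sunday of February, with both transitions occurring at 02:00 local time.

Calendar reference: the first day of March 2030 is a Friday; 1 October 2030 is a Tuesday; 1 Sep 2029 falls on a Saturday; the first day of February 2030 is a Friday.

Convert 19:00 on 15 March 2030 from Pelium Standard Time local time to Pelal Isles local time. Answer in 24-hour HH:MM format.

1 March 2030 is a Friday, so the first Sunday is March 3 and the third is March 17.
1 October 2030 is a Tuesday, so Saturdays fall on 5, 12, 19, 26; the last is October 26.
Daylight saving runs 17 March – 26 October; 15 March 2030 is outside that window, so Pelium Standard Time is on standard time at UTC+08:15.
19:00 Pelium Standard Time − 8h15m = 10:45 UTC.
1 September 2029 is a Saturday, so the first Sunday is September 2.
1 February 2030 is a Friday, so the first Sunday is February 3.
At the standard offset (UTC−06:00), 10:45 UTC − 6h = 04:45 Pelal Isles standard time.
Daylight saving runs 2 September 2029 – 3 February 2030; the standard-time date in Pelal Isles, 15 March 2030, is outside that window, so Pelal Isles is on standard time at UTC−06:00.
10:45 UTC − 6h = 04:45 Pelal Isles.

04:45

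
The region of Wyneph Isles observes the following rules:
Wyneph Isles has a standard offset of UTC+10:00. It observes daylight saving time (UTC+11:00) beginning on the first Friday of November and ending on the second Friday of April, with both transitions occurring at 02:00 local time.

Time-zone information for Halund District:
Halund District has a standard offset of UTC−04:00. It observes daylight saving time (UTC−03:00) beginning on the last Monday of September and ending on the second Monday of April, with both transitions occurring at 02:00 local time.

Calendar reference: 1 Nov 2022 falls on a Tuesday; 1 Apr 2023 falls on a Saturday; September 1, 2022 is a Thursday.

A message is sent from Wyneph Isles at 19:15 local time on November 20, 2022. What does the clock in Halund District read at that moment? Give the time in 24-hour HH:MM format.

05:15

1 November 2022 is a Tuesday, so the first Friday is November 4.
1 April 2023 is a Saturday, so the first Friday is April 7 and the second is April 14.
November 20, 2022 falls between 4 November 2022 and 14 April 2023, so daylight saving is in effect and Wyneph Isles is at UTC+11:00.
19:15 Wyneph Isles − 11h = 08:15 UTC.
1 September 2022 is a Thursday, so Mondays fall on 5, 12, 19, 26; the last is September 26.
1 April 2023 is a Saturday, so the first Monday is April 3 and the second is April 10.
At the standard offset (UTC−04:00), 08:15 UTC − 4h = 04:15 Halund District standard time.
The standard-time date in Halund District, November 20, 2022, lies within the daylight-saving period (26 September 2022 – 10 April 2023), so Halund District is on daylight time, UTC−03:00.
08:15 UTC − 3h = 05:15 Halund District.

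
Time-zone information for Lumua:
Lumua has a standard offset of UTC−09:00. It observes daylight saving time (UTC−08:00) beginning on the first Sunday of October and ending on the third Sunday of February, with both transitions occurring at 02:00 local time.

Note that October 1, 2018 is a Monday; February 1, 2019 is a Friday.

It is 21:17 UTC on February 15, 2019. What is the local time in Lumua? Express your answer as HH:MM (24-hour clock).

1 October 2018 is a Monday, so the first Sunday is October 7.
1 February 2019 is a Friday, so the first Sunday is February 3 and the third is February 17.
At the standard offset (UTC−09:00), 21:17 UTC − 9h = 12:17 Lumua standard time.
The standard-time date in Lumua, February 15, 2019, falls between 7 October 2018 and 17 February 2019, so daylight saving is in effect and Lumua is at UTC−08:00.
21:17 UTC − 8h = 13:17 local.

13:17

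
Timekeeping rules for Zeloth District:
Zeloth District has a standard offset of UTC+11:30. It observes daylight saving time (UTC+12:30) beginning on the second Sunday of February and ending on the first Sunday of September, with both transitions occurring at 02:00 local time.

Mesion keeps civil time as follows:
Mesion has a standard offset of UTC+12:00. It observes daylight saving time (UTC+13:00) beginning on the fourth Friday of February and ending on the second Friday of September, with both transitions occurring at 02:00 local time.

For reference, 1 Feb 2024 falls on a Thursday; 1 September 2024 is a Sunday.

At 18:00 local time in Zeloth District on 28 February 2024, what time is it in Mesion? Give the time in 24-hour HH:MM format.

1 February 2024 is a Thursday, so the first Sunday is February 4 and the second is February 11.
1 September 2024 is a Sunday, so the first Sunday is September 1.
28 February 2024 lies within the daylight-saving period (11 February – 1 September), so Zeloth District is on daylight time, UTC+12:30.
18:00 Zeloth District − 12h30m = 05:30 UTC.
1 February 2024 is a Thursday, so the first Friday is February 2 and the fourth is February 23.
1 September 2024 is a Sunday, so the first Friday is September 6 and the second is September 13.
At the standard offset (UTC+12:00), 05:30 UTC + 12h = 17:30 Mesion standard time.
The standard-time date in Mesion, 28 February 2024, lies within the daylight-saving period (23 February – 13 September), so Mesion is on daylight time, UTC+13:00.
05:30 UTC + 13h = 18:30 Mesion.

18:30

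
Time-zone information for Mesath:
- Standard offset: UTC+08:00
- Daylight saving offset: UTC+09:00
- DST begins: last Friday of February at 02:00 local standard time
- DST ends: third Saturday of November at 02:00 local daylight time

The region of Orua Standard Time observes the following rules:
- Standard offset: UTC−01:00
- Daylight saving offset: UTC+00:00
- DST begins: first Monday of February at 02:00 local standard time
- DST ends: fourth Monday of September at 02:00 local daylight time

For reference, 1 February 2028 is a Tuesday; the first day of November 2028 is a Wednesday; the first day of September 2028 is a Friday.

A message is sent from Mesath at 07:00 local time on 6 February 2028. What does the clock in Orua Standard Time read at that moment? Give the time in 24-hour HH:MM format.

1 February 2028 is a Tuesday, so Fridays fall on 4, 11, 18, 25; the last is February 25.
1 November 2028 is a Wednesday, so the first Saturday is November 4 and the third is November 18.
Daylight saving runs 25 February – 18 November; 6 February 2028 is outside that window, so Mesath is on standard time at UTC+08:00.
07:00 Mesath − 8h = 23:00 UTC (rolling into the previous day, 5 February 2028).
1 February 2028 is a Tuesday, so the first Monday is February 7.
1 September 2028 is a Friday, so the first Monday is September 4 and the fourth is September 25.
At the standard offset (UTC−01:00), 23:00 UTC − 1h = 22:00 Orua Standard Time standard time.
Daylight saving runs 7 February – 25 September; the standard-time date in Orua Standard Time, 5 February 2028, is outside that window, so Orua Standard Time is on standard time at UTC−01:00.
23:00 UTC − 1h = 22:00 Orua Standard Time.

22:00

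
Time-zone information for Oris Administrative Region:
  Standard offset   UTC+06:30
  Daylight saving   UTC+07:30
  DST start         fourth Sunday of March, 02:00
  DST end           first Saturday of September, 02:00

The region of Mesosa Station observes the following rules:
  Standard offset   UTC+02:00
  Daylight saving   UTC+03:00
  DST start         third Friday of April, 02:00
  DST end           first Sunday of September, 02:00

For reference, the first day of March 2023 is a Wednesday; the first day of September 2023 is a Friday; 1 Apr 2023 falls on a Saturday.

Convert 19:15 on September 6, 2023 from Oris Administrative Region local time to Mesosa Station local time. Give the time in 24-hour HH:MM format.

14:45

1 March 2023 is a Wednesday, so the first Sunday is March 5 and the fourth is March 26.
1 September 2023 is a Friday, so the first Saturday is September 2.
September 6, 2023 does not fall between 26 March and 2 September, so daylight saving is not in effect and Oris Administrative Region is at UTC+06:30.
19:15 Oris Administrative Region − 6h30m = 12:45 UTC.
1 April 2023 is a Saturday, so the first Friday is April 7 and the third is April 21.
1 September 2023 is a Friday, so the first Sunday is September 3.
At the standard offset (UTC+02:00), 12:45 UTC + 2h = 14:45 Mesosa Station standard time.
The standard-time date in Mesosa Station, September 6, 2023, does not fall between 21 April and 3 September, so daylight saving is not in effect and Mesosa Station is at UTC+02:00.
12:45 UTC + 2h = 14:45 Mesosa Station.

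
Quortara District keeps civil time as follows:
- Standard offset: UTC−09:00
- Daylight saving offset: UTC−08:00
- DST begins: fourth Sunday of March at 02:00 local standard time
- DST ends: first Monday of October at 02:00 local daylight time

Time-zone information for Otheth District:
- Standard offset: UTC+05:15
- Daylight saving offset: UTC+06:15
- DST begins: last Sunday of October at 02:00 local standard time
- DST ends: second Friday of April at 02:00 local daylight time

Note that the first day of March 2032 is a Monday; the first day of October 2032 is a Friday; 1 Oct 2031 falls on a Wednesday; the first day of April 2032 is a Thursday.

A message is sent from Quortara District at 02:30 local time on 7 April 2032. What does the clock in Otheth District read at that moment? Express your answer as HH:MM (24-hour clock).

16:45

1 March 2032 is a Monday, so the first Sunday is March 7 and the fourth is March 28.
1 October 2032 is a Friday, so the first Monday is October 4.
7 April 2032 lies within the daylight-saving period (28 March – 4 October), so Quortara District is on daylight time, UTC−08:00.
02:30 Quortara District + 8h = 10:30 UTC.
1 October 2031 is a Wednesday, so Sundays fall on 5, 12, 19, 26; the last is October 26.
1 April 2032 is a Thursday, so the first Friday is April 2 and the second is April 9.
At the standard offset (UTC+05:15), 10:30 UTC + 5h15m = 15:45 Otheth District standard time.
Daylight saving runs 26 October 2031 – 9 April 2032; the standard-time date in Otheth District, 7 April 2032, is inside that window, so Otheth District is at UTC+06:15.
10:30 UTC + 6h15m = 16:45 Otheth District.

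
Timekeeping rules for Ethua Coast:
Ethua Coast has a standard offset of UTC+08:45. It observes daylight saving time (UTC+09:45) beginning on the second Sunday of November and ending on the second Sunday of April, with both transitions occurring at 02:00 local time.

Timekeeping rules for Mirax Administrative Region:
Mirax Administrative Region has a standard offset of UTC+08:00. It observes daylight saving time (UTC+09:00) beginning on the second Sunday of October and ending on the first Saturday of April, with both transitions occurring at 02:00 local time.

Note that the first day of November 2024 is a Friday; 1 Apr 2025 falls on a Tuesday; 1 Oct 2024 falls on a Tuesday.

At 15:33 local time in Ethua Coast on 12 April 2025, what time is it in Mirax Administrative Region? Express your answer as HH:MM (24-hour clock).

13:48

1 November 2024 is a Friday, so the first Sunday is November 3 and the second is November 10.
1 April 2025 is a Tuesday, so the first Sunday is April 6 and the second is April 13.
12 April 2025 falls between 10 November 2024 and 13 April 2025, so daylight saving is in effect and Ethua Coast is at UTC+09:45.
15:33 Ethua Coast − 9h45m = 05:48 UTC.
1 October 2024 is a Tuesday, so the first Sunday is October 6 and the second is October 13.
1 April 2025 is a Tuesday, so the first Saturday is April 5.
At the standard offset (UTC+08:00), 05:48 UTC + 8h = 13:48 Mirax Administrative Region standard time.
The standard-time date in Mirax Administrative Region, 12 April 2025, is outside the daylight-saving period (13 October 2024 – 5 April 2025), so Mirax Administrative Region is on standard time, UTC+08:00.
05:48 UTC + 8h = 13:48 Mirax Administrative Region.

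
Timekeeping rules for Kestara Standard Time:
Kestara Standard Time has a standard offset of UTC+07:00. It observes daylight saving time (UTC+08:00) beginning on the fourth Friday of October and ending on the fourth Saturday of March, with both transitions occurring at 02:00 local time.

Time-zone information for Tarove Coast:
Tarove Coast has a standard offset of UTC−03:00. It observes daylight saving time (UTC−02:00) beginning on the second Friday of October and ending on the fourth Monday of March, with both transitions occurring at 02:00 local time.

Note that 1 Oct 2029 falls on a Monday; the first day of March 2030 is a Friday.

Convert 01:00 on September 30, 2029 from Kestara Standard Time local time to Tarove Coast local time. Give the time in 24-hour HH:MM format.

1 October 2029 is a Monday, so the first Friday is October 5 and the fourth is October 26.
1 March 2030 is a Friday, so the first Saturday is March 2 and the fourth is March 23.
Daylight saving runs 26 October 2029 – 23 March 2030; September 30, 2029 is outside that window, so Kestara Standard Time is on standard time at UTC+07:00.
01:00 Kestara Standard Time − 7h = 18:00 UTC (rolling into the previous day, 29 September 2029).
1 October 2029 is a Monday, so the first Friday is October 5 and the second is October 12.
1 March 2030 is a Friday, so the first Monday is March 4 and the fourth is March 25.
At the standard offset (UTC−03:00), 18:00 UTC − 3h = 15:00 Tarove Coast standard time.
Daylight saving runs 12 October 2029 – 25 March 2030; the standard-time date in Tarove Coast, September 29, 2029, is outside that window, so Tarove Coast is on standard time at UTC−03:00.
18:00 UTC − 3h = 15:00 Tarove Coast.

15:00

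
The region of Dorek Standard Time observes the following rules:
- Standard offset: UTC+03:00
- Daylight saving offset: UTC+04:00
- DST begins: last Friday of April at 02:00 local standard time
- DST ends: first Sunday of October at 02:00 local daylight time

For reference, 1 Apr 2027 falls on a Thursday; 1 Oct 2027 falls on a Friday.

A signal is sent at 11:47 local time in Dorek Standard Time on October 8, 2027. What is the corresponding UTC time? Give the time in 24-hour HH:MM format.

1 April 2027 is a Thursday, so Fridays fall on 2, 9, 16, 23, 30; the last is April 30.
1 October 2027 is a Friday, so the first Sunday is October 3.
October 8, 2027 is outside the daylight-saving period (30 April – 3 October), so Dorek Standard Time is on standard time, UTC+03:00.
11:47 local − 3h = 08:47 UTC.

08:47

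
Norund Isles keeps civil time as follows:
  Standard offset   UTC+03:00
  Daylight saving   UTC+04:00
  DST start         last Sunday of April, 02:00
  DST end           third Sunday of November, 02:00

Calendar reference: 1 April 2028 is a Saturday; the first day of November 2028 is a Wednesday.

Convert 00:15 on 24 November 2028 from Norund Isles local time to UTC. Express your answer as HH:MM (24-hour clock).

21:15

1 April 2028 is a Saturday, so Sundays fall on 2, 9, 16, 23, 30; the last is April 30.
1 November 2028 is a Wednesday, so the first Sunday is November 5 and the third is November 19.
24 November 2028 is outside the daylight-saving period (30 April – 19 November), so Norund Isles is on standard time, UTC+03:00.
00:15 local − 3h = 21:15 UTC (rolling into the previous day, 23 November 2028).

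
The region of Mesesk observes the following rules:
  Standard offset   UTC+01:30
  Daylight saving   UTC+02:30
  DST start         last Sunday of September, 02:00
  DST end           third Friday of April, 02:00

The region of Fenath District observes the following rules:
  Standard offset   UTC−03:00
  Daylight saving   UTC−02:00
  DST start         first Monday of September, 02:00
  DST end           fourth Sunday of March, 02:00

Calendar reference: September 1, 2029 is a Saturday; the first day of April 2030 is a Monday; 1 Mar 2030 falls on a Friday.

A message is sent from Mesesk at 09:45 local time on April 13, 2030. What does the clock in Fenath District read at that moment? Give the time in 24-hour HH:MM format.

1 September 2029 is a Saturday, so Sundays fall on 2, 9, 16, 23, 30; the last is September 30.
1 April 2030 is a Monday, so the first Friday is April 5 and the third is April 19.
April 13, 2030 falls between 30 September 2029 and 19 April 2030, so daylight saving is in effect and Mesesk is at UTC+02:30.
09:45 Mesesk − 2h30m = 07:15 UTC.
1 September 2029 is a Saturday, so the first Monday is September 3.
1 March 2030 is a Friday, so the first Sunday is March 3 and the fourth is March 24.
At the standard offset (UTC−03:00), 07:15 UTC − 3h = 04:15 Fenath District standard time.
Daylight saving runs 3 September 2029 – 24 March 2030; the standard-time date in Fenath District, April 13, 2030, is outside that window, so Fenath District is on standard time at UTC−03:00.
07:15 UTC − 3h = 04:15 Fenath District.

04:15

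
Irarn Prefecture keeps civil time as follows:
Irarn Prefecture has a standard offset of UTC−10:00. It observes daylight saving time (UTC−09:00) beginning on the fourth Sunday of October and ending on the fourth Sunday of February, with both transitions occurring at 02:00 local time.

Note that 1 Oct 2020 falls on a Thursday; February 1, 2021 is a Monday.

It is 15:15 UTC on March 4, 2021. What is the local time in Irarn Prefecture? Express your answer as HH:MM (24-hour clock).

1 October 2020 is a Thursday, so the first Sunday is October 4 and the fourth is October 25.
1 February 2021 is a Monday, so the first Sunday is February 7 and the fourth is February 28.
At the standard offset (UTC−10:00), 15:15 UTC − 10h = 05:15 Irarn Prefecture standard time.
Daylight saving runs 25 October 2020 – 28 February 2021; the standard-time date in Irarn Prefecture, March 4, 2021, is outside that window, so Irarn Prefecture is on standard time at UTC−10:00.
15:15 UTC − 10h = 05:15 local.

05:15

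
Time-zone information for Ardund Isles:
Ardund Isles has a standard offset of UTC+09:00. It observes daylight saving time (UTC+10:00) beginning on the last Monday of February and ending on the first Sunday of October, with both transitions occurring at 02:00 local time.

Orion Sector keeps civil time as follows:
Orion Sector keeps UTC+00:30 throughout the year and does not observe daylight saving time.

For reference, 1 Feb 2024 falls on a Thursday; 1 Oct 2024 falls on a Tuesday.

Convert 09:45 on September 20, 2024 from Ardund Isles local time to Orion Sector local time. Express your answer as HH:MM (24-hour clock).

00:15

1 February 2024 is a Thursday, so Mondays fall on 5, 12, 19, 26; the last is February 26.
1 October 2024 is a Tuesday, so the first Sunday is October 6.
September 20, 2024 falls between 26 February and 6 October, so daylight saving is in effect and Ardund Isles is at UTC+10:00.
09:45 Ardund Isles − 10h = 23:45 UTC (rolling into the previous day, 19 September 2024).
Orion Sector stays on UTC+00:30 all year.
23:45 UTC + 0h30m = 00:15 Orion Sector (rolling into the next day, 20 September 2024).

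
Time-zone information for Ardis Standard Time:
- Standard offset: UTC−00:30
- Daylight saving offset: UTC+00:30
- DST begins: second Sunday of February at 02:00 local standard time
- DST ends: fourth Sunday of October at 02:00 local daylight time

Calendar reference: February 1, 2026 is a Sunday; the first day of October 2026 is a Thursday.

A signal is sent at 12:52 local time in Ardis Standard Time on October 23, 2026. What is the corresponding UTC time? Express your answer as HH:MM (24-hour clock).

1 February 2026 is a Sunday, so the first Sunday is February 1 and the second is February 8.
1 October 2026 is a Thursday, so the first Sunday is October 4 and the fourth is October 25.
October 23, 2026 falls between 8 February and 25 October, so daylight saving is in effect and Ardis Standard Time is at UTC+00:30.
12:52 local − 0h30m = 12:22 UTC.

12:22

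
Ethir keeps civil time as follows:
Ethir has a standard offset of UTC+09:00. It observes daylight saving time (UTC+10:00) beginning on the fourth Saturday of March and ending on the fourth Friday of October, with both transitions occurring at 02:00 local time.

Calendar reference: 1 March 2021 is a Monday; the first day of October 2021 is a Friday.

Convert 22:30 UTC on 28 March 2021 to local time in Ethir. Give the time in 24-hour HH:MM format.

08:30

1 March 2021 is a Monday, so the first Saturday is March 6 and the fourth is March 27.
1 October 2021 is a Friday, so the first Friday is October 1 and the fourth is October 22.
At the standard offset (UTC+09:00), 22:30 UTC + 9h = 07:30 Ethir standard time (rolling into the next day, 29 March 2021).
The standard-time date in Ethir, 29 March 2021, falls between 27 March and 22 October, so daylight saving is in effect and Ethir is at UTC+10:00.
22:30 UTC + 10h = 08:30 local (rolling into the next day, 29 March 2021).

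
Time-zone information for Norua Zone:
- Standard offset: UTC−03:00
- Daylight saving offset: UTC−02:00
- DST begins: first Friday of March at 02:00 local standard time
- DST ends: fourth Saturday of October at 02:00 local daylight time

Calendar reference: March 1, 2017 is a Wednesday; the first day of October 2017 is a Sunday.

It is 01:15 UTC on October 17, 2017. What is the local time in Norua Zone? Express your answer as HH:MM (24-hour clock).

23:15

1 March 2017 is a Wednesday, so the first Friday is March 3.
1 October 2017 is a Sunday, so the first Saturday is October 7 and the fourth is October 28.
At the standard offset (UTC−03:00), 01:15 UTC − 3h = 22:15 Norua Zone standard time (rolling into the previous day, 16 October 2017).
The standard-time date in Norua Zone, October 16, 2017, falls between 3 March and 28 October, so daylight saving is in effect and Norua Zone is at UTC−02:00.
01:15 UTC − 2h = 23:15 local (rolling into the previous day, 16 October 2017).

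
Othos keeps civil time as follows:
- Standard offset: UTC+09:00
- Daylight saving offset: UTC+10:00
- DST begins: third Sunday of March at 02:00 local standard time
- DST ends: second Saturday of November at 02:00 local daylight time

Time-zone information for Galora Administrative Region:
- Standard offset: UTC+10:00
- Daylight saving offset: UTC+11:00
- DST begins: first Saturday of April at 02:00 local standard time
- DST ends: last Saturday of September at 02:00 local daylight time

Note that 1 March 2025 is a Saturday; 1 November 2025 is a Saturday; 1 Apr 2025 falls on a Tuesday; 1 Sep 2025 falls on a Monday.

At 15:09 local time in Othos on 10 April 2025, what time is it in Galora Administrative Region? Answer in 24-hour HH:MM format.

1 March 2025 is a Saturday, so the first Sunday is March 2 and the third is March 16.
1 November 2025 is a Saturday, so the first Saturday is November 1 and the second is November 8.
Daylight saving runs 16 March – 8 November; 10 April 2025 is inside that window, so Othos is at UTC+10:00.
15:09 Othos − 10h = 05:09 UTC.
1 April 2025 is a Tuesday, so the first Saturday is April 5.
1 September 2025 is a Monday, so Saturdays fall on 6, 13, 20, 27; the last is September 27.
At the standard offset (UTC+10:00), 05:09 UTC + 10h = 15:09 Galora Administrative Region standard time.
The standard-time date in Galora Administrative Region, 10 April 2025, falls between 5 April and 27 September, so daylight saving is in effect and Galora Administrative Region is at UTC+11:00.
05:09 UTC + 11h = 16:09 Galora Administrative Region.

16:09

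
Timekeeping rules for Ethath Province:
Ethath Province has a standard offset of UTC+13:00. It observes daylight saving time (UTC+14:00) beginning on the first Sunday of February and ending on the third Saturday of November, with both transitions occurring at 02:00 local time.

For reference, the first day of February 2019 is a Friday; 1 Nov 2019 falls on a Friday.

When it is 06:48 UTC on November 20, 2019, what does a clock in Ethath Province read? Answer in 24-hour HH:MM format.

1 February 2019 is a Friday, so the first Sunday is February 3.
1 November 2019 is a Friday, so the first Saturday is November 2 and the third is November 16.
At the standard offset (UTC+13:00), 06:48 UTC + 13h = 19:48 Ethath Province standard time.
The standard-time date in Ethath Province, November 20, 2019, does not fall between 3 February and 16 November, so daylight saving is not in effect and Ethath Province is at UTC+13:00.
06:48 UTC + 13h = 19:48 local.

19:48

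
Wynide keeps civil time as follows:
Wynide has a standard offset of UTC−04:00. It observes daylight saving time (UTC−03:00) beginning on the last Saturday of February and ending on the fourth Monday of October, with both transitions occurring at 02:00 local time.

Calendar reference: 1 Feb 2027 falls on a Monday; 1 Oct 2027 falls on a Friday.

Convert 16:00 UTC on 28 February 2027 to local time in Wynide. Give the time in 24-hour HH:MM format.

13:00

1 February 2027 is a Monday, so Saturdays fall on 6, 13, 20, 27; the last is February 27.
1 October 2027 is a Friday, so the first Monday is October 4 and the fourth is October 25.
At the standard offset (UTC−04:00), 16:00 UTC − 4h = 12:00 Wynide standard time.
The standard-time date in Wynide, 28 February 2027, falls between 27 February and 25 October, so daylight saving is in effect and Wynide is at UTC−03:00.
16:00 UTC − 3h = 13:00 local.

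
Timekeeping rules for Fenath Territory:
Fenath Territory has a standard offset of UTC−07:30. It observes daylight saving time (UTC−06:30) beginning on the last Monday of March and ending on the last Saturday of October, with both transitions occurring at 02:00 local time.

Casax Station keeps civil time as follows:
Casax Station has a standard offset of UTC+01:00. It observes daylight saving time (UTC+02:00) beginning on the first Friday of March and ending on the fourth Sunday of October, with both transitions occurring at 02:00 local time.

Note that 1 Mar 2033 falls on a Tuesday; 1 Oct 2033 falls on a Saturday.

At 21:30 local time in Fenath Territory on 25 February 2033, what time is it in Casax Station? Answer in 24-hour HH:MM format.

1 March 2033 is a Tuesday, so Mondays fall on 7, 14, 21, 28; the last is March 28.
1 October 2033 is a Saturday, so Saturdays fall on 1, 8, 15, 22, 29; the last is October 29.
Daylight saving runs 28 March – 29 October; 25 February 2033 is outside that window, so Fenath Territory is on standard time at UTC−07:30.
21:30 Fenath Territory + 7h30m = 05:00 UTC (rolling into the next day, 26 February 2033).
1 March 2033 is a Tuesday, so the first Friday is March 4.
1 October 2033 is a Saturday, so the first Sunday is October 2 and the fourth is October 23.
At the standard offset (UTC+01:00), 05:00 UTC + 1h = 06:00 Casax Station standard time.
The standard-time date in Casax Station, 26 February 2033, does not fall between 4 March and 23 October, so daylight saving is not in effect and Casax Station is at UTC+01:00.
05:00 UTC + 1h = 06:00 Casax Station.

06:00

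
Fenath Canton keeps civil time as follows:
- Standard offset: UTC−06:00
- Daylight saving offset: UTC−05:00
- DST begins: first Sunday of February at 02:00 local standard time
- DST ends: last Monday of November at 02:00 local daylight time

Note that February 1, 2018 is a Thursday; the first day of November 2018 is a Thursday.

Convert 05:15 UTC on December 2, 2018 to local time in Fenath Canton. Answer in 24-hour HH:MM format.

1 February 2018 is a Thursday, so the first Sunday is February 4.
1 November 2018 is a Thursday, so Mondays fall on 5, 12, 19, 26; the last is November 26.
At the standard offset (UTC−06:00), 05:15 UTC − 6h = 23:15 Fenath Canton standard time (rolling into the previous day, 1 December 2018).
The standard-time date in Fenath Canton, December 1, 2018, does not fall between 4 February and 26 November, so daylight saving is not in effect and Fenath Canton is at UTC−06:00.
05:15 UTC − 6h = 23:15 local (rolling into the previous day, 1 December 2018).

23:15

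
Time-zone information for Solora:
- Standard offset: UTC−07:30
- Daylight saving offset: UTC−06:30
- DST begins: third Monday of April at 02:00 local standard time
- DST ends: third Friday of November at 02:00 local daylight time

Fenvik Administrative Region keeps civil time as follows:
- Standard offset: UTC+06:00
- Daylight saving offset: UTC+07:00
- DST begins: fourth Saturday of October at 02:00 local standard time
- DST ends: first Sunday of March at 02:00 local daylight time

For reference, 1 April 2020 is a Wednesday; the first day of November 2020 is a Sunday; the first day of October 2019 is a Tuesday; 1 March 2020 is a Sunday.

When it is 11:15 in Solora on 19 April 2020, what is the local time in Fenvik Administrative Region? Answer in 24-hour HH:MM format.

1 April 2020 is a Wednesday, so the first Monday is April 6 and the third is April 20.
1 November 2020 is a Sunday, so the first Friday is November 6 and the third is November 20.
19 April 2020 is outside the daylight-saving period (20 April – 20 November), so Solora is on standard time, UTC−07:30.
11:15 Solora + 7h30m = 18:45 UTC.
1 October 2019 is a Tuesday, so the first Saturday is October 5 and the fourth is October 26.
1 March 2020 is a Sunday, so the first Sunday is March 1.
At the standard offset (UTC+06:00), 18:45 UTC + 6h = 00:45 Fenvik Administrative Region standard time (rolling into the next day, 20 April 2020).
Daylight saving runs 26 October 2019 – 1 March 2020; the standard-time date in Fenvik Administrative Region, 20 April 2020, is outside that window, so Fenvik Administrative Region is on standard time at UTC+06:00.
18:45 UTC + 6h = 00:45 Fenvik Administrative Region (rolling into the next day, 20 April 2020).

00:45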